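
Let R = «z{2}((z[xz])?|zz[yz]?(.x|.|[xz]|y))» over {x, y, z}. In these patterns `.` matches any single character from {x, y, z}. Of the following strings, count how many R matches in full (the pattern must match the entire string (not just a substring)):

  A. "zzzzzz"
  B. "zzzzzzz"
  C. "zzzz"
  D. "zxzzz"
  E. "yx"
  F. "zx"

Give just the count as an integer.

A. "zzzzzz" → match
B. "zzzzzzz" → no match
C. "zzzz" → match
D. "zxzzz" → no match
E. "yx" → no match — must start with "z"
F. "zx" → no match
Total matched: 2

2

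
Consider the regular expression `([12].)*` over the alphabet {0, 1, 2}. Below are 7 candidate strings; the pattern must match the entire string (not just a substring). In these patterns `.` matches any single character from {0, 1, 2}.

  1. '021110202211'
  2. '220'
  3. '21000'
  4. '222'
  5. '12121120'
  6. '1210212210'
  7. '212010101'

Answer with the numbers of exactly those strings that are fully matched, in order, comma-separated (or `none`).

1 → no match
2 → no match
3 → no match
4 → no match
5 → match
6 → match
7 → no match

5, 6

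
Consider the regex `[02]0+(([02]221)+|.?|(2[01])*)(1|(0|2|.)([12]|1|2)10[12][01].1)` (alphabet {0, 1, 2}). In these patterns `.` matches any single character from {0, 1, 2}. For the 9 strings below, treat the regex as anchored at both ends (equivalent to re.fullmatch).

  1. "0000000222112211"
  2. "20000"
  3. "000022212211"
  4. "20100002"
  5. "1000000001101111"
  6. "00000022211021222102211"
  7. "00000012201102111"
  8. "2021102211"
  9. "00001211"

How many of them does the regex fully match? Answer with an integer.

1 → no match
2 → no match — must end with "1"
3 → no match
4 → no match — must end with "1"
5 → no match
6 → no match
7 → no match
8 → no match
9 → no match
Total matched: 0

0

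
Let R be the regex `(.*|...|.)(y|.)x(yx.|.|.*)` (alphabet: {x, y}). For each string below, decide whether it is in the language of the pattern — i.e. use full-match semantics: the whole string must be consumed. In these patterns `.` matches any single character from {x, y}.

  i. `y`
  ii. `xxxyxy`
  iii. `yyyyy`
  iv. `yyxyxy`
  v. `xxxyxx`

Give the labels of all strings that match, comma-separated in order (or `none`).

i → no match
ii → match
iii → no match
iv → match
v → match

ii, iv, v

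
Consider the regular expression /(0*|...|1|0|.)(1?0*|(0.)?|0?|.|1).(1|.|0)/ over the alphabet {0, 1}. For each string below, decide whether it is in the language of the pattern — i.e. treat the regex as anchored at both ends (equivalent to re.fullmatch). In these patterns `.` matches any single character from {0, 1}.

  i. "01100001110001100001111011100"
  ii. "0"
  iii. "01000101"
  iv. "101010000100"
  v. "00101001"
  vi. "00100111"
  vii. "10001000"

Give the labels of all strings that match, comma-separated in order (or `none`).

none

i → no match
ii → no match
iii → no match
iv → no match
v → no match
vi → no match
vii → no match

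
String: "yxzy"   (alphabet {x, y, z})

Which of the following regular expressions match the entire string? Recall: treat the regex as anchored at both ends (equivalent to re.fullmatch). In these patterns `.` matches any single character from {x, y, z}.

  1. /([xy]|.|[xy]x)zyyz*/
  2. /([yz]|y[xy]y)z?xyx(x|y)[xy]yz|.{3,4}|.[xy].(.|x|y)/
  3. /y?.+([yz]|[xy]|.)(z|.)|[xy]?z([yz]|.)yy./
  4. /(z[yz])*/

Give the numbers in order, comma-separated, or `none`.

2, 3

1 → no match
2 → match
3 → match
4 → no match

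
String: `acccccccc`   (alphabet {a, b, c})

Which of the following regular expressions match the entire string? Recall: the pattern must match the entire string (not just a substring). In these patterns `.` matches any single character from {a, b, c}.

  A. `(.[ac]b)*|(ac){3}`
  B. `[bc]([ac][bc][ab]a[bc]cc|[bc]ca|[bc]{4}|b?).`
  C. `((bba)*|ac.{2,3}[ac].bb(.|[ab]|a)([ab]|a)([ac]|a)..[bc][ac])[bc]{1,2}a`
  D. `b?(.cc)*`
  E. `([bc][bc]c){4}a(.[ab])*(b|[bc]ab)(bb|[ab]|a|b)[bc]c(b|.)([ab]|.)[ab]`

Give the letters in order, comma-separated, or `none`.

D

A → no match
B → no match
C → no match — must end with `a`
D → match
E → no match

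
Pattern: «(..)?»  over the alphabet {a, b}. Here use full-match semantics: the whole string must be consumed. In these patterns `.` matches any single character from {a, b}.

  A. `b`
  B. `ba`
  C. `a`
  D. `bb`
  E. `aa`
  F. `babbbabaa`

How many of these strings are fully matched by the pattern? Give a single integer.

A. `b` → no match
B. `ba` → match
C. `a` → no match
D. `bb` → match
E. `aa` → match
F. `babbbabaa` → no match
Total matched: 3

3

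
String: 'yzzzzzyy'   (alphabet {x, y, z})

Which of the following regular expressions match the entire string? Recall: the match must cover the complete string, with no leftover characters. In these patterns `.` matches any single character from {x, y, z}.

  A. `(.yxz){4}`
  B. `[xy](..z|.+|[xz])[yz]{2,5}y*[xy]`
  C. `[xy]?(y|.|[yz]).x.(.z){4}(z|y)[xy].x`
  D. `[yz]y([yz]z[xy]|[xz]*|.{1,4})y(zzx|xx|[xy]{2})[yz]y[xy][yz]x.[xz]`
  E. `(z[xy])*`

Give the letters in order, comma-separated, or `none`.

A → no match — must end with 'yxz'
B → match
C → no match — must end with 'x'
D → no match
E → no match

B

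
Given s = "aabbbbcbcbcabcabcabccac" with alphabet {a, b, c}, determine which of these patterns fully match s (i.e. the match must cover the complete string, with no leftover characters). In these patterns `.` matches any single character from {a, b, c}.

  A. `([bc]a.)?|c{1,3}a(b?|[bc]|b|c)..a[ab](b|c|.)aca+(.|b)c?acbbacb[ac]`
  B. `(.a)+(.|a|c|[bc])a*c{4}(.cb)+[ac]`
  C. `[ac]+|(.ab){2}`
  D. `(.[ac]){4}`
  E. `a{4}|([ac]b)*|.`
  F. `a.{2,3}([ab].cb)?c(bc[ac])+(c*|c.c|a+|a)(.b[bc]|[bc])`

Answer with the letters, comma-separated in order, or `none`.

F

A → no match
B → no match
C → no match
D → no match
E → no match
F → match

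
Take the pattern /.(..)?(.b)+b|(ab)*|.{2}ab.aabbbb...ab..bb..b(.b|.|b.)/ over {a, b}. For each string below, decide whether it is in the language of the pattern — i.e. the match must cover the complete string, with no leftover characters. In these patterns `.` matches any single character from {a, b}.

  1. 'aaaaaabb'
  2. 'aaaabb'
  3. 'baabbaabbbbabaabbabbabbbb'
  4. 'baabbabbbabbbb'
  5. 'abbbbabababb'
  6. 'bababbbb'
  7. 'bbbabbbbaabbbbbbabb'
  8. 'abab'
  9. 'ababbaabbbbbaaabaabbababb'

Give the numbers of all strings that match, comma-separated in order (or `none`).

1. 'aaaaaabb' → no match
2. 'aaaabb' → match
3 → match
4 → match
5. 'abbbbabababb' → match
6. 'bababbbb' → match
7 → no match
8. 'abab' → match
9 → no match

2, 3, 4, 5, 6, 8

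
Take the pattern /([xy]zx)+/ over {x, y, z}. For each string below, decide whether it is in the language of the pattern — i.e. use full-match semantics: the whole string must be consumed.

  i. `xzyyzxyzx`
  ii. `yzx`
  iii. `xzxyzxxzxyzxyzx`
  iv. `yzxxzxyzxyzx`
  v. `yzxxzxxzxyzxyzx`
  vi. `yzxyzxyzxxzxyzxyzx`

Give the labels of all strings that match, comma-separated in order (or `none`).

i → no match
ii → match
iii → match
iv → match
v → match
vi → match

ii, iii, iv, v, vi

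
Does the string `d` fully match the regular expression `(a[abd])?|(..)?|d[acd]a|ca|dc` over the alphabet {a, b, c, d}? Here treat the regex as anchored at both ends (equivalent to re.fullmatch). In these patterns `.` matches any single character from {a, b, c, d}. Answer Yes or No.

No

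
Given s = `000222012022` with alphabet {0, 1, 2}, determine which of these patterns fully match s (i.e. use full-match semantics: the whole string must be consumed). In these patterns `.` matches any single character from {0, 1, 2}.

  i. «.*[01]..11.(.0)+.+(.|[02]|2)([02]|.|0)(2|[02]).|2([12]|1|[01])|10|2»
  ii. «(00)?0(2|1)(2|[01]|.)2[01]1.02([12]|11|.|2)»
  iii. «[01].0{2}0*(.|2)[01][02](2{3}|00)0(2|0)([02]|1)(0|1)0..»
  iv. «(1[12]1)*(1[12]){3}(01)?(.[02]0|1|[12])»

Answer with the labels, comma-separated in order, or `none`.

ii

i → no match
ii → match
iii → no match
iv → no match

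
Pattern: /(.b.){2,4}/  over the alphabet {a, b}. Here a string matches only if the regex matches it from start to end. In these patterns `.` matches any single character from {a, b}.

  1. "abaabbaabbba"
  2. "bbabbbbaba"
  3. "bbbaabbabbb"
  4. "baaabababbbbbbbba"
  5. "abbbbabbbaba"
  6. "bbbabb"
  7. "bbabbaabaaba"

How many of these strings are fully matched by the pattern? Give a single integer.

3

1 → no match
2 → no match
3 → no match
4 → no match
5 → match
6 → match
7 → match
Total matched: 3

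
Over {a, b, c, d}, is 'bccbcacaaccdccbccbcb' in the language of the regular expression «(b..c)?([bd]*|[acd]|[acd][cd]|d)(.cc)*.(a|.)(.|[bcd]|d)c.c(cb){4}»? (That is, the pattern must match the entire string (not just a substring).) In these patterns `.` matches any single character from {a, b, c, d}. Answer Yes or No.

No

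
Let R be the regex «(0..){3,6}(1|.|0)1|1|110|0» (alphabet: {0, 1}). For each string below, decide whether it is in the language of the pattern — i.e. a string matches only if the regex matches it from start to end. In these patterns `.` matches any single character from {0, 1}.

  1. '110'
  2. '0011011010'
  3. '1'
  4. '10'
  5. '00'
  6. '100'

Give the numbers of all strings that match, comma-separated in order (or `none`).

1. '110' → match
2. '0011011010' → no match
3. '1' → match
4. '10' → no match
5. '00' → no match
6. '100' → no match

1, 3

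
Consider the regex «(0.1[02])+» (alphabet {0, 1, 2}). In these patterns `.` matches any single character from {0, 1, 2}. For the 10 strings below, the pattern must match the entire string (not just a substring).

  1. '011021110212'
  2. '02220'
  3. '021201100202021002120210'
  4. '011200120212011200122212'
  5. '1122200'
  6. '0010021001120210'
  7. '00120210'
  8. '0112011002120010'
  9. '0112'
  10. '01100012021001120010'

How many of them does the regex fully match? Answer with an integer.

5

1 → no match
2 → no match
3 → no match
4 → no match
5 → no match — must start with '0'
6 → match
7 → match
8 → match
9 → match
10 → match
Total matched: 5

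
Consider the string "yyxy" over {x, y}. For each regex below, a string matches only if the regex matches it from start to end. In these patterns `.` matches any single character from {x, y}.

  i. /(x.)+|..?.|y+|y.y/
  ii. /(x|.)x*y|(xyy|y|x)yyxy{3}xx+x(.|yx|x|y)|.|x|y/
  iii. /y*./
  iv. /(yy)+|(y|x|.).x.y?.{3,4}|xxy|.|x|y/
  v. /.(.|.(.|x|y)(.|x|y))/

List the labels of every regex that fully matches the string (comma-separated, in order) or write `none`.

v

i → no match
ii → no match
iii → no match
iv → no match
v → match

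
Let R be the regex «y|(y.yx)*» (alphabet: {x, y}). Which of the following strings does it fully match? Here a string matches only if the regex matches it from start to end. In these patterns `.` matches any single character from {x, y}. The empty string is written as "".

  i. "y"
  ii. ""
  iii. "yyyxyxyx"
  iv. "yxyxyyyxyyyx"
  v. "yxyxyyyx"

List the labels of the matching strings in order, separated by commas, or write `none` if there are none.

i, ii, iii, iv, v

i. "y" → match
ii. "" → match
iii. "yyyxyxyx" → match
iv. "yxyxyyyxyyyx" → match
v. "yxyxyyyx" → match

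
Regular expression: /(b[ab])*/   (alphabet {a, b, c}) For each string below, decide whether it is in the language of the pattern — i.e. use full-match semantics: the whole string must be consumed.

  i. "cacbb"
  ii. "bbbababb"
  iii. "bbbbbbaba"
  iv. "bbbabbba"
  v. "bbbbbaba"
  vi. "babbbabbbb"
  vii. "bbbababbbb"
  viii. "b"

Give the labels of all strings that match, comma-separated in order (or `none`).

i. "cacbb" → no match
ii. "bbbababb" → match
iii. "bbbbbbaba" → no match
iv. "bbbabbba" → match
v. "bbbbbaba" → match
vi. "babbbabbbb" → match
vii. "bbbababbbb" → match
viii. "b" → no match

ii, iv, v, vi, vii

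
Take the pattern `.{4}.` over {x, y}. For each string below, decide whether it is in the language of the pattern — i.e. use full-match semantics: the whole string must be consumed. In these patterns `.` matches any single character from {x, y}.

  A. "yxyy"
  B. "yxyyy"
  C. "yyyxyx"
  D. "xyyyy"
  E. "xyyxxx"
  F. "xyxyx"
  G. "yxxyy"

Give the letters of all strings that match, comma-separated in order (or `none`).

B, D, F, G

A. "yxyy" → no match
B. "yxyyy" → match
C. "yyyxyx" → no match
D. "xyyyy" → match
E. "xyyxxx" → no match
F. "xyxyx" → match
G. "yxxyy" → match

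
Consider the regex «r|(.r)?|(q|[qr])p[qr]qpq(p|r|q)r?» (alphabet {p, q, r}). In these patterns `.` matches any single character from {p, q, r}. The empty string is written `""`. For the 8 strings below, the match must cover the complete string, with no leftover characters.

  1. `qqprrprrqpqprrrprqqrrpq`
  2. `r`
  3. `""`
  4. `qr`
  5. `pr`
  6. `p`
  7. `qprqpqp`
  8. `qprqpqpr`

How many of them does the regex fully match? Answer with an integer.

6

1 → no match
2. `r` → match
3. `""` → match
4. `qr` → match
5. `pr` → match
6. `p` → no match
7. `qprqpqp` → match
8. `qprqpqpr` → match
Total matched: 6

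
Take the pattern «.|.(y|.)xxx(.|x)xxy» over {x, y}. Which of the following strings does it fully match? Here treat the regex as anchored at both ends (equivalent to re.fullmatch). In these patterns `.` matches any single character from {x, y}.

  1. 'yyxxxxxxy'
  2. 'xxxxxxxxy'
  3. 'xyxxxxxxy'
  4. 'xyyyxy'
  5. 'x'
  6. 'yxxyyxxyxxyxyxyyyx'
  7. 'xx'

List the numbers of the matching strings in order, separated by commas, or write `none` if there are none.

1 → match
2 → match
3 → match
4 → no match
5 → match
6 → no match
7 → no match

1, 2, 3, 5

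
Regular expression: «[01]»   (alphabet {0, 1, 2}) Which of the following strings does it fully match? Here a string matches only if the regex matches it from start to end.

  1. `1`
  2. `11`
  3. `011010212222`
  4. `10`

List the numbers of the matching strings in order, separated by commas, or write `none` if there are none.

1 → match
2 → no match
3 → no match
4 → no match

1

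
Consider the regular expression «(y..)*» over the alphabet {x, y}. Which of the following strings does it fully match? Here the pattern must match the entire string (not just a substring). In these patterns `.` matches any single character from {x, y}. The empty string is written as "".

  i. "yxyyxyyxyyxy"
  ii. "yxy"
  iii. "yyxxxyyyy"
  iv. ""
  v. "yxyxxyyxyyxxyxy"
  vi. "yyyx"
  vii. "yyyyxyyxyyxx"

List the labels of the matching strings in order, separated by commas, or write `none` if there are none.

i, ii, iv, vii

i. "yxyyxyyxyyxy" → match
ii. "yxy" → match
iii. "yyxxxyyyy" → no match
iv. "" → match
v → no match
vi. "yyyx" → no match
vii. "yyyyxyyxyyxx" → match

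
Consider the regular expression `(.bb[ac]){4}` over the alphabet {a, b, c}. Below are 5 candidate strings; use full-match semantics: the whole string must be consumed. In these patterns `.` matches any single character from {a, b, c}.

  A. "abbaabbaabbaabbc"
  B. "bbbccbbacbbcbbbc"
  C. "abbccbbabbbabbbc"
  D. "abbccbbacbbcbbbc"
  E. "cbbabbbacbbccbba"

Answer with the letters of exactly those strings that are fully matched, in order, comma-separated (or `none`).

A, B, C, D, E

A → match
B → match
C → match
D → match
E → match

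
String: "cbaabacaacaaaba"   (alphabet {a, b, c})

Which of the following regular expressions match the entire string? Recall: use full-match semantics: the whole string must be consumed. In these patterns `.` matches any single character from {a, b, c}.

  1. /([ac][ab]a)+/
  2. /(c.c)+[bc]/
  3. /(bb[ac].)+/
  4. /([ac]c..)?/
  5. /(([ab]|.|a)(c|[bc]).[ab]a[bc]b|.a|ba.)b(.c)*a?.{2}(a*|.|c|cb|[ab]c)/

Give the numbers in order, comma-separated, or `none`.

1 → match
2 → no match
3 → no match — must start with "bb"
4 → no match
5 → no match

1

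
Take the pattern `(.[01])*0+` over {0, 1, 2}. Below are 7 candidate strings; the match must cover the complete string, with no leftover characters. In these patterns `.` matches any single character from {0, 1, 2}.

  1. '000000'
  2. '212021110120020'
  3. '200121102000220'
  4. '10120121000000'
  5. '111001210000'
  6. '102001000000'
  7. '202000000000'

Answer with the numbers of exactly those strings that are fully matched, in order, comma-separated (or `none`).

1, 5, 6, 7

1 → match
2 → no match
3 → no match
4 → no match
5 → match
6 → match
7 → match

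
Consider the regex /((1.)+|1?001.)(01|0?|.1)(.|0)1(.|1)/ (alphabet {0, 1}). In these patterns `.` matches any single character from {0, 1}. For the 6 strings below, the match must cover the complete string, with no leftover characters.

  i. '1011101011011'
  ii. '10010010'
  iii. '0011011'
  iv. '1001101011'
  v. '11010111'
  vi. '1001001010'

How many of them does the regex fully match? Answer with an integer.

5

i → match
ii → match
iii → match
iv → match
v → no match
vi → match
Total matched: 5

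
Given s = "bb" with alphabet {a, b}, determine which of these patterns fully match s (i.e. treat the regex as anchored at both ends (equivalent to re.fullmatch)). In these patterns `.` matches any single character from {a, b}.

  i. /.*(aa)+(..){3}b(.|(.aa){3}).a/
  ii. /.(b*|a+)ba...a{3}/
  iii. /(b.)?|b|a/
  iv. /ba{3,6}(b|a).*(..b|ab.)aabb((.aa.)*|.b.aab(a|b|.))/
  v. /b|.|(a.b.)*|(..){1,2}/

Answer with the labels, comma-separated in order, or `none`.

i → no match — must end with "a"
ii → no match — must end with "a"
iii → match
iv → no match — must start with "ba"
v → match

iii, v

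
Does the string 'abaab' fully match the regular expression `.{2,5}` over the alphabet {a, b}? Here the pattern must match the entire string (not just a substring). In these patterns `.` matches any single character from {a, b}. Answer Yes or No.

Yes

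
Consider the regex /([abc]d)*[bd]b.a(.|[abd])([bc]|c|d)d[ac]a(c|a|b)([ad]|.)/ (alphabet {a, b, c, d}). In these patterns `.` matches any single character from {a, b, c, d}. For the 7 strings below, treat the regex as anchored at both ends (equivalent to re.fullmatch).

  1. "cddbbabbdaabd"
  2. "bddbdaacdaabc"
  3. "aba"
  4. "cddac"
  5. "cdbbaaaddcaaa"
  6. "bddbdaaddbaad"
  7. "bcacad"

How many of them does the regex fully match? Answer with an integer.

1 → match
2 → match
3 → no match
4 → no match
5 → match
6 → no match
7 → no match
Total matched: 3

3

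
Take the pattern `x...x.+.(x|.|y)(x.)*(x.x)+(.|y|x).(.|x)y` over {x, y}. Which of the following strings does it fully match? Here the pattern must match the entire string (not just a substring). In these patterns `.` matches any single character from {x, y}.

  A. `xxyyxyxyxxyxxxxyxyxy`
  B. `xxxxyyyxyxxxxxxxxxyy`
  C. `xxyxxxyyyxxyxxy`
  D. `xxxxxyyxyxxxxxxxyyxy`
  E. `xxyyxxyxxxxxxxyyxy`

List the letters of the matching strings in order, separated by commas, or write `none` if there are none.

A → no match
B → no match
C → no match
D → match
E → match

D, E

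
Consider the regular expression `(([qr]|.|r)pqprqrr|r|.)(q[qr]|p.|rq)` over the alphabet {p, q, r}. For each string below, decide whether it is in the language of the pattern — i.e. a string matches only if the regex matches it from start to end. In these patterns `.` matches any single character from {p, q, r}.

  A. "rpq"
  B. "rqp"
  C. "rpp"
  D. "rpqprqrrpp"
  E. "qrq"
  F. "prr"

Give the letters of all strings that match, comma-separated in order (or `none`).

A. "rpq" → match
B. "rqp" → no match
C. "rpp" → match
D. "rpqprqrrpp" → match
E. "qrq" → match
F. "prr" → no match

A, C, D, E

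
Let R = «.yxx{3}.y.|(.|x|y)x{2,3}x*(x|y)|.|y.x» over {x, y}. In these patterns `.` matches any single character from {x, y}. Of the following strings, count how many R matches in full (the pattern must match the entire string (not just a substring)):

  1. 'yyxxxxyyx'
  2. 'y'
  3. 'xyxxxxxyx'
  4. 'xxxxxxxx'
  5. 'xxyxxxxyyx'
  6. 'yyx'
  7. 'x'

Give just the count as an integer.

1 → match
2 → match
3 → match
4 → match
5 → no match
6 → match
7 → match
Total matched: 6

6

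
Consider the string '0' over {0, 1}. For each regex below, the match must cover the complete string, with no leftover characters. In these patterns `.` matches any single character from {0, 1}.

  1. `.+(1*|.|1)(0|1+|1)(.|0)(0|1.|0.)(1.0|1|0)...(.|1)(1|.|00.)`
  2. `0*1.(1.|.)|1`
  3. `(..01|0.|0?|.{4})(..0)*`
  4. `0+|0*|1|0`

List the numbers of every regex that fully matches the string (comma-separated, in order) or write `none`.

3, 4

1 → no match
2 → no match
3 → match
4 → match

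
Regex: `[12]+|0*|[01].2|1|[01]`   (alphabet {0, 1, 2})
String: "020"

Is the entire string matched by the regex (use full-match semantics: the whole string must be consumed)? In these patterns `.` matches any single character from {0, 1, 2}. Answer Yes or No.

No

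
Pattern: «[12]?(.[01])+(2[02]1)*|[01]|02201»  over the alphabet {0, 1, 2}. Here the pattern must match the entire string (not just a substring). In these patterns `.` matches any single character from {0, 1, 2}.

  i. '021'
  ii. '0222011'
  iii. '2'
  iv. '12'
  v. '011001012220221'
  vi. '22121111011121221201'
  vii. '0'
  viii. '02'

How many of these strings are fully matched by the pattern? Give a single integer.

1

i → no match
ii → no match
iii → no match
iv → no match
v → no match
vi → no match
vii → match
viii → no match
Total matched: 1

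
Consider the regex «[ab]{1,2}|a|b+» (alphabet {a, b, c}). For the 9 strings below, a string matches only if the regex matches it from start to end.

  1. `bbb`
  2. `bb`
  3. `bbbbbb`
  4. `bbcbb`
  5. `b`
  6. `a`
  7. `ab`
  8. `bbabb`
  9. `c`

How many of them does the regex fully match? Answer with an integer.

6

1 → match
2 → match
3 → match
4 → no match
5 → match
6 → match
7 → match
8 → no match
9 → no match
Total matched: 6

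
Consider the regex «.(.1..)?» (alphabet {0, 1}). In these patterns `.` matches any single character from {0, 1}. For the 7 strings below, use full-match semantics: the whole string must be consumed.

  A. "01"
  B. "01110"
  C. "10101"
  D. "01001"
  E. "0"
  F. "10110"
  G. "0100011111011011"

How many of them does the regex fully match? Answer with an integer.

A. "01" → no match
B. "01110" → match
C. "10101" → match
D. "01001" → no match
E. "0" → match
F. "10110" → match
G → no match
Total matched: 4

4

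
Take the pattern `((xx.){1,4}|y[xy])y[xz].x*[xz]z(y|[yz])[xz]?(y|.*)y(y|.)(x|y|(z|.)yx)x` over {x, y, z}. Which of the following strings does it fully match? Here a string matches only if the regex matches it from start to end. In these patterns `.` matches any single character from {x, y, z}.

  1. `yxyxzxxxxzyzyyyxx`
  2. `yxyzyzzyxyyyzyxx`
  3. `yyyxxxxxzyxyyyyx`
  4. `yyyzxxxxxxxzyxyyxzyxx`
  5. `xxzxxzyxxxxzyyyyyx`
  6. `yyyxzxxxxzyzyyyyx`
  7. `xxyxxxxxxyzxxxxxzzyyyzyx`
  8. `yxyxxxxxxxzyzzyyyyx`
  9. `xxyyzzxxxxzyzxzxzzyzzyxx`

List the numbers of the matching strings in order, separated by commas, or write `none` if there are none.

1 → match
2 → match
3 → match
4 → match
5 → match
6 → match
7 → match
8 → match
9 → match

1, 2, 3, 4, 5, 6, 7, 8, 9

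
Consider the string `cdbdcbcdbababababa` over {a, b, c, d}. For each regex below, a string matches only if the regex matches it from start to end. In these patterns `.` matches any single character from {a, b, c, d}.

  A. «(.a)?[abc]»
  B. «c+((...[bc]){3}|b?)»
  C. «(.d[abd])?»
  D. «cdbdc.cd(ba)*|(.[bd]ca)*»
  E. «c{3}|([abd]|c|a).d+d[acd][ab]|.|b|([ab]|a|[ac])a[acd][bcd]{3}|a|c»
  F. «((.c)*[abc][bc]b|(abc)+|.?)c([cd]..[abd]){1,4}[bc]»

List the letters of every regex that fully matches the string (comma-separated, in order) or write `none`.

A → no match
B → no match
C → no match
D → match
E → no match
F → no match

D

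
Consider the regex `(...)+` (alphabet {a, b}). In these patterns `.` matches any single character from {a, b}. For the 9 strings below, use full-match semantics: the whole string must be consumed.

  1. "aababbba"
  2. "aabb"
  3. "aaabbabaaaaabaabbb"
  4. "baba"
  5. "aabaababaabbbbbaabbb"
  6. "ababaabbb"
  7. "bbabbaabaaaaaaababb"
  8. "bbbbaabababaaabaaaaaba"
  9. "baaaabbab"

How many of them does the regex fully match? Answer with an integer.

1 → no match
2 → no match
3 → match
4 → no match
5 → no match
6 → match
7 → no match
8 → no match
9 → match
Total matched: 3

3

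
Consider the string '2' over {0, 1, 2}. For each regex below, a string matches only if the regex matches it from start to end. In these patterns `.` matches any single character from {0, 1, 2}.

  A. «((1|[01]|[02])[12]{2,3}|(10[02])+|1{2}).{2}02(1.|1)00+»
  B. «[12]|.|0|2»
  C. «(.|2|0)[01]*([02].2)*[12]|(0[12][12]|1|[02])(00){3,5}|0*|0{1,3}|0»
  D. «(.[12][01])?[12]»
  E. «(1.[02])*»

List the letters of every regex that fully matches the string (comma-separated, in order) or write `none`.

B, D

A → no match — must end with '0'
B → match
C → no match
D → match
E → no match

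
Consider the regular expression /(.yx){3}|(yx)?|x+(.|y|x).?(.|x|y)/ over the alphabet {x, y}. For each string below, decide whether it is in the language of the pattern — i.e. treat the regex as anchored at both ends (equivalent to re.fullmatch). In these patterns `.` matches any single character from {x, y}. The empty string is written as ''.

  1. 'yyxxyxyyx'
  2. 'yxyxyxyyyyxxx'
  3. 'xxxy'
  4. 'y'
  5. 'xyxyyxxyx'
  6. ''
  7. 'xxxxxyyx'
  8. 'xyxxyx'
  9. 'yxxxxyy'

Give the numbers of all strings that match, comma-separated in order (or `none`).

1, 3, 5, 6, 7

1 → match
2 → no match
3 → match
4 → no match
5 → match
6 → match
7 → match
8 → no match
9 → no match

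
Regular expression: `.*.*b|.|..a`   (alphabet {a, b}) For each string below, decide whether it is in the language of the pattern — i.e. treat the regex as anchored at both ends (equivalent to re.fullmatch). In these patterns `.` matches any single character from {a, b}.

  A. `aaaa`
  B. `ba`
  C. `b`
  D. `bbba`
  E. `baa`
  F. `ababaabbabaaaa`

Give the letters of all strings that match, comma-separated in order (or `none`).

A. `aaaa` → no match
B. `ba` → no match
C. `b` → match
D. `bbba` → no match
E. `baa` → match
F → no match

C, E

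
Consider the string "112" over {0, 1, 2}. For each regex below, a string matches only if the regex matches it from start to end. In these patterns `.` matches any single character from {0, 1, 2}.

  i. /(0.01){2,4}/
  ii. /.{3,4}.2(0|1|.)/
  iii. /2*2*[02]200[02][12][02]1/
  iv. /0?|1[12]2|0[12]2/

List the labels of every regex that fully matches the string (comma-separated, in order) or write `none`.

i → no match — must start with "0"
ii → no match
iii → no match — must end with "1"
iv → match

iv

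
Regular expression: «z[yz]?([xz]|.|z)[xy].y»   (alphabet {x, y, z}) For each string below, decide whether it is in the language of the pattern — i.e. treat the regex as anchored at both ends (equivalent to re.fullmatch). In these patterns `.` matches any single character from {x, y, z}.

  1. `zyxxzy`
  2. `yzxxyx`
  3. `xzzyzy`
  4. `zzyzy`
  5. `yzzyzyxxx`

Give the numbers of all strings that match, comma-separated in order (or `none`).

1, 4

1. `zyxxzy` → match
2. `yzxxyx` → no match — must start with `z`
3. `xzzyzy` → no match — must start with `z`
4. `zzyzy` → match
5. `yzzyzyxxx` → no match — must start with `z`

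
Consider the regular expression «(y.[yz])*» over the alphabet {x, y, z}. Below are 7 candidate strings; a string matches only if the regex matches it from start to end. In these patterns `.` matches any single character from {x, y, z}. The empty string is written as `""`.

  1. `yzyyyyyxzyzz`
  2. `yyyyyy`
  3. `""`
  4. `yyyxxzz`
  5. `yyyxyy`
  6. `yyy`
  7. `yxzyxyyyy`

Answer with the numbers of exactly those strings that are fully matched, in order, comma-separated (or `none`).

1, 2, 3, 6, 7

1 → match
2 → match
3 → match
4 → no match
5 → no match
6 → match
7 → match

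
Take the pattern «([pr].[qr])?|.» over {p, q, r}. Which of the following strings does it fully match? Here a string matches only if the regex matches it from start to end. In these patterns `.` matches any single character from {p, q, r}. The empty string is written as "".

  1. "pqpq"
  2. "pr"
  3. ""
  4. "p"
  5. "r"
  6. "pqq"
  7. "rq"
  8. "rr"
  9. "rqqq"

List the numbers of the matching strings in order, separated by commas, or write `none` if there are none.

3, 4, 5, 6

1. "pqpq" → no match
2. "pr" → no match
3. "" → match
4. "p" → match
5. "r" → match
6. "pqq" → match
7. "rq" → no match
8. "rr" → no match
9. "rqqq" → no match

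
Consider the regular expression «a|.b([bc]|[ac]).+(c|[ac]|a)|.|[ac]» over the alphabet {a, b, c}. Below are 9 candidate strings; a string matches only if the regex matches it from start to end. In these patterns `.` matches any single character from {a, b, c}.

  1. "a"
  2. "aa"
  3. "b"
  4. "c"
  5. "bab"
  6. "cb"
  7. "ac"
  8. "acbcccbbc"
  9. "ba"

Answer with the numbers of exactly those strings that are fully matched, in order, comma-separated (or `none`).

1, 3, 4

1 → match
2 → no match
3 → match
4 → match
5 → no match
6 → no match
7 → no match
8 → no match
9 → no match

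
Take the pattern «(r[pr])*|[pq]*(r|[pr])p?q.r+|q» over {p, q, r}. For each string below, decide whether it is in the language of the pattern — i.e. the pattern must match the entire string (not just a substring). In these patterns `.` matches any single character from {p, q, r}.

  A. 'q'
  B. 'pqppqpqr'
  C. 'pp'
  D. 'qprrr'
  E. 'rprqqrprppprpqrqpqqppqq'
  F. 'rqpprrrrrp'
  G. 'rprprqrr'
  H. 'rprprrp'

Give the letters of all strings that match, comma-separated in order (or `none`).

A → match
B → no match
C → no match
D → no match
E → no match
F → no match
G → no match
H → no match

A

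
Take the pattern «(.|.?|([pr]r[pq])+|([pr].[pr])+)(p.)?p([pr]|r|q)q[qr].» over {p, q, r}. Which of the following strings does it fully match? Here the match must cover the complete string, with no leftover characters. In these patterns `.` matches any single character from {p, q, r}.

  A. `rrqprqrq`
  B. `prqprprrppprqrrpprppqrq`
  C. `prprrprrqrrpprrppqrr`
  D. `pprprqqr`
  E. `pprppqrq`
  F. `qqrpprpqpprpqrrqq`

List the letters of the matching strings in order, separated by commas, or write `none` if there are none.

A, D, E

A → match
B → no match
C → no match
D → match
E → match
F → no match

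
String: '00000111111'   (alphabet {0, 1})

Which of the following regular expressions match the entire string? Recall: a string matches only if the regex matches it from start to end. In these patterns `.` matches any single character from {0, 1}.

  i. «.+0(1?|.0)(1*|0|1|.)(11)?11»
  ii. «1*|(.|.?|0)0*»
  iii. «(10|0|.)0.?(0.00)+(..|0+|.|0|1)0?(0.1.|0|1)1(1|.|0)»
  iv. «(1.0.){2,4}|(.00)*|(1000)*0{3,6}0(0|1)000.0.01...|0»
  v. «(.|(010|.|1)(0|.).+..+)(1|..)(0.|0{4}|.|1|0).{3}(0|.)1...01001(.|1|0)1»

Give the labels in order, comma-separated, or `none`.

i

i → match
ii → no match
iii → no match
iv → no match
v → no match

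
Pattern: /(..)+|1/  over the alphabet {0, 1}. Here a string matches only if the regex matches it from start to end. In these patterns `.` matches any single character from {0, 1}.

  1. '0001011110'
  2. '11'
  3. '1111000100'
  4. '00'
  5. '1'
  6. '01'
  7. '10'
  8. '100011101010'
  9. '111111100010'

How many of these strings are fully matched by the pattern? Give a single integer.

9

1 → match
2 → match
3 → match
4 → match
5 → match
6 → match
7 → match
8 → match
9 → match
Total matched: 9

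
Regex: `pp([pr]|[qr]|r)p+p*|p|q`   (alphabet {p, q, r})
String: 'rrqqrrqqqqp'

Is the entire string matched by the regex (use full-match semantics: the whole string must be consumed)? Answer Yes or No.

No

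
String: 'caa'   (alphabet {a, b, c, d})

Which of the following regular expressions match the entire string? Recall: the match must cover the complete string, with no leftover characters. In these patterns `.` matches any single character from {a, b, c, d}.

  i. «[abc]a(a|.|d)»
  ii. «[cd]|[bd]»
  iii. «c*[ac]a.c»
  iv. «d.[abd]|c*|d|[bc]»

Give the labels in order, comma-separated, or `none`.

i

i → match
ii → no match
iii → no match — must end with 'c'
iv → no match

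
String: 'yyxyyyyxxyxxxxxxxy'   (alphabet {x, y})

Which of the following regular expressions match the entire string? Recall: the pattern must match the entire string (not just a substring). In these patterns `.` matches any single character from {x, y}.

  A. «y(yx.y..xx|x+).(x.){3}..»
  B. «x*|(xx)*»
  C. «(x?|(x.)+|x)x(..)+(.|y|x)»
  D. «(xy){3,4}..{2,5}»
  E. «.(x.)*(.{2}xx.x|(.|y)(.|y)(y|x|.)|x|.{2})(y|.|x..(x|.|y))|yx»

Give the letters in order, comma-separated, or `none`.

A

A → match
B → no match
C → no match
D → no match — must start with 'xy'
E → no match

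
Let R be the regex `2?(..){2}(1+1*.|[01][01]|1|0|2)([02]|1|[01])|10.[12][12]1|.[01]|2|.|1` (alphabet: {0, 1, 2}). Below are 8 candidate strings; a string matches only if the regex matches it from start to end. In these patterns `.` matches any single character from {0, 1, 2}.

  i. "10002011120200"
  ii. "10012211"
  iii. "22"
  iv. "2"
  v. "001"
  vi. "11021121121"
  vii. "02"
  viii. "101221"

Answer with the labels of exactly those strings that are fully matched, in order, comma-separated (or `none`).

i → no match
ii → no match
iii → no match
iv → match
v → no match
vi → no match
vii → no match
viii → match

iv, viii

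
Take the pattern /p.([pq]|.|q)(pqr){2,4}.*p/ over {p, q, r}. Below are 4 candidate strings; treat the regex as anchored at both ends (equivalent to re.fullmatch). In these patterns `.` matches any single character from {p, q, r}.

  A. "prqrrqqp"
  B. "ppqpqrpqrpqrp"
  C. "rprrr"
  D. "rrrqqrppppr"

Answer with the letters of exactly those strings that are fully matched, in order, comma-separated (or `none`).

B

A. "prqrrqqp" → no match
B → match
C. "rprrr" → no match — must start with "p"
D. "rrrqqrppppr" → no match — must start with "p"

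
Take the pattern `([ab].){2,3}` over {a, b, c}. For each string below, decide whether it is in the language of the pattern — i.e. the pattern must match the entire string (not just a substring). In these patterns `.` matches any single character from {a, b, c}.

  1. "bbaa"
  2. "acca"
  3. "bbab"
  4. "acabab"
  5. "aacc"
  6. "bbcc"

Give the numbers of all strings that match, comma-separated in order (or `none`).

1, 3, 4

1 → match
2 → no match
3 → match
4 → match
5 → no match
6 → no match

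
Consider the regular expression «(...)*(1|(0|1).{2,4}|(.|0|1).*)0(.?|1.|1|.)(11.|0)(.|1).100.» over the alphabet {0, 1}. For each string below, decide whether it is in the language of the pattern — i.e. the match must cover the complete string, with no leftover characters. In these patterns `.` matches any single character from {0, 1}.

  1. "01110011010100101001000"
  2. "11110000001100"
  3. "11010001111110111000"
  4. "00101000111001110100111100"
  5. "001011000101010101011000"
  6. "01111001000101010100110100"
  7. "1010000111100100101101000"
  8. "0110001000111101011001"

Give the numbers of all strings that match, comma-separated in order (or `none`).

1 → no match
2 → no match
3 → no match
4 → no match
5 → no match
6 → no match
7 → no match
8 → no match

none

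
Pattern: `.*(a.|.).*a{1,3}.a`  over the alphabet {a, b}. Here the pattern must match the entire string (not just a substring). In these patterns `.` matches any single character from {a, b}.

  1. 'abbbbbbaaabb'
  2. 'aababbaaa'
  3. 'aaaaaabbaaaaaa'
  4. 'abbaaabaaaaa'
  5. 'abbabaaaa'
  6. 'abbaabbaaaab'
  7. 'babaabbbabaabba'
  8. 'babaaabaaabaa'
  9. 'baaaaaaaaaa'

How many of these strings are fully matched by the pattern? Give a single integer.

5

1 → no match — must end with 'a'
2 → match
3 → match
4 → match
5 → match
6 → no match — must end with 'a'
7 → no match
8 → no match
9 → match
Total matched: 5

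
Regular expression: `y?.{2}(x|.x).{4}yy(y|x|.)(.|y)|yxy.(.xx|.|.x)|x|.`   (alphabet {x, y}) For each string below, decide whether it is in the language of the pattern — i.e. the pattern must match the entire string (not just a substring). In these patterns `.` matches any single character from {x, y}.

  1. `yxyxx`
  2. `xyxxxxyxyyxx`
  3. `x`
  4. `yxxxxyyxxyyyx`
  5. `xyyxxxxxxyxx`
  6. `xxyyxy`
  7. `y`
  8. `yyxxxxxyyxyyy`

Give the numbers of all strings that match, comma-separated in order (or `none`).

1 → match
2 → match
3 → match
4 → match
5 → no match
6 → no match
7 → match
8 → no match

1, 2, 3, 4, 7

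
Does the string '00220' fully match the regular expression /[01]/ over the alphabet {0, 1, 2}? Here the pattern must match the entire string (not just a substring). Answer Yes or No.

No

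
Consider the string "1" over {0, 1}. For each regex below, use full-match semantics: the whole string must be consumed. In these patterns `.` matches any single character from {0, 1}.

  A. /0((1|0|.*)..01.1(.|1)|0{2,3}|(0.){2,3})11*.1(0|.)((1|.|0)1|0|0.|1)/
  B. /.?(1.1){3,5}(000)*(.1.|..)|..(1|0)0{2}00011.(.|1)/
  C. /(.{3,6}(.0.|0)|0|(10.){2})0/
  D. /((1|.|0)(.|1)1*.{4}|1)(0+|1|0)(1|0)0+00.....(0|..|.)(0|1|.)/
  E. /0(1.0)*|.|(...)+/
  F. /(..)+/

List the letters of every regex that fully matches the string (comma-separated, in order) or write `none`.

A → no match — must start with "0"
B → no match
C → no match — must end with "0"
D → no match
E → match
F → no match

E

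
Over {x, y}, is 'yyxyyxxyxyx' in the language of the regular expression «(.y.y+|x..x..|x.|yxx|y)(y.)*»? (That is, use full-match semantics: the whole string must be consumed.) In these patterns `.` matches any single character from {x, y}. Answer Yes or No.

No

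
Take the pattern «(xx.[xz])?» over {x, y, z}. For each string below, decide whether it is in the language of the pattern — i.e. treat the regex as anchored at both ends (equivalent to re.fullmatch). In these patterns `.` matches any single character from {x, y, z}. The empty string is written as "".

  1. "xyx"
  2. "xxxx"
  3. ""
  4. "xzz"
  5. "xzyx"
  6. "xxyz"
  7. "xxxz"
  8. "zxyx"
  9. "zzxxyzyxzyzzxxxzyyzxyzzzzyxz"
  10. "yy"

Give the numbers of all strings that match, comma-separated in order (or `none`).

2, 3, 6, 7

1 → no match
2 → match
3 → match
4 → no match
5 → no match
6 → match
7 → match
8 → no match
9 → no match
10 → no match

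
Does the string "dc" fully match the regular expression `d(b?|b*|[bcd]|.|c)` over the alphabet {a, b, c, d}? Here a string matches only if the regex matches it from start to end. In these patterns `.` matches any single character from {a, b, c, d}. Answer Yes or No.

Yes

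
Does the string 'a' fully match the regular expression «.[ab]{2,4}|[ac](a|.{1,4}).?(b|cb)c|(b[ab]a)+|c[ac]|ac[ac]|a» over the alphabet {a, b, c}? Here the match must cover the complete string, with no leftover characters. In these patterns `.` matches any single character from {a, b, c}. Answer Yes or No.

Yes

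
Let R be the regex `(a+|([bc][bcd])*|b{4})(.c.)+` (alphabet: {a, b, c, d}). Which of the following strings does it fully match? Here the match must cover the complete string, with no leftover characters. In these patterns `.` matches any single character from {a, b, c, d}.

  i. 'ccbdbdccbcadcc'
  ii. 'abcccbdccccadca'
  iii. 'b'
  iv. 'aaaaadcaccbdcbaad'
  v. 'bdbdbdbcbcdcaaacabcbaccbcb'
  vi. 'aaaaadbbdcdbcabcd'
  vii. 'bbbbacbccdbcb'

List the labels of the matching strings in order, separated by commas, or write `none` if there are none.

i, vii

i → match
ii → no match
iii → no match
iv → no match
v → no match
vi → no match
vii → match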